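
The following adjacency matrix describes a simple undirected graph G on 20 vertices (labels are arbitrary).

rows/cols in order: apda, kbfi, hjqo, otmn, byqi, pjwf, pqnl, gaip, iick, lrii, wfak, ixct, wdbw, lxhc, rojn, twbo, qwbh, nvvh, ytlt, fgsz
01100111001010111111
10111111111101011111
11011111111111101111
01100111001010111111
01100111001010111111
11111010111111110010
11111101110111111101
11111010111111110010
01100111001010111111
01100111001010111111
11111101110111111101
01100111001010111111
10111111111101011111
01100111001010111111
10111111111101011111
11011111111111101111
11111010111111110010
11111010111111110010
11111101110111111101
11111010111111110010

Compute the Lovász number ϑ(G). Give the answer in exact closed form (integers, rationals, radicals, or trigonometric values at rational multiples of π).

7

deg(rojn) = 17; N(rojn) = {apda, hjqo, otmn, byqi, pjwf, pqnl, gaip, iick, lrii, wfak, ixct, lxhc, twbo, qwbh, nvvh, ytlt, fgsz}.
Vertex hjqo has 18 neighbors: apda, kbfi, otmn, byqi, pjwf, pqnl, gaip, iick, lrii, wfak, ixct, wdbw, lxhc, rojn, qwbh, nvvh, ytlt, fgsz.
deg(twbo) = 18; N(twbo) = {apda, kbfi, otmn, byqi, pjwf, pqnl, gaip, iick, lrii, wfak, ixct, wdbw, lxhc, rojn, qwbh, nvvh, ytlt, fgsz}.
deg(iick) = 13; N(iick) = {kbfi, hjqo, pjwf, pqnl, gaip, wfak, wdbw, rojn, twbo, qwbh, nvvh, ytlt, fgsz}.
5 parts of sizes [7, 5, 3, 3, 2]; α(G) = 7 = ϑ (perfect).
= 7.00000… (decimal).
Sandwich: α(G)=7 ≤ ϑ(G)=7 ≤ χ(Ḡ)=7 (collapsed).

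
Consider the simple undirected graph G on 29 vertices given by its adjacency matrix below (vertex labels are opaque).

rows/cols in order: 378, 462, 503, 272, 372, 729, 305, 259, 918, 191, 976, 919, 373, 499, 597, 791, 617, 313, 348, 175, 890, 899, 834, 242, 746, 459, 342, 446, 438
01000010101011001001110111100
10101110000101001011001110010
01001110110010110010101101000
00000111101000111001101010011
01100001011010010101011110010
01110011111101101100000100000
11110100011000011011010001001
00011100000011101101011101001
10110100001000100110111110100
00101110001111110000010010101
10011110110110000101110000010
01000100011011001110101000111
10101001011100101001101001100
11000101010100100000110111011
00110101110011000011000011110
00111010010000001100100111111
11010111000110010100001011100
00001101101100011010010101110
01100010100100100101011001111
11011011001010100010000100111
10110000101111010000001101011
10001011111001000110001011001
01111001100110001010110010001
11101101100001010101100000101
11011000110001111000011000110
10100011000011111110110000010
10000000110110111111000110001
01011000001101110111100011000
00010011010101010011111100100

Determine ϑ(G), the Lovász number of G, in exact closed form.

sqrt(29)

N(919) = {462, 729, 191, 976, 373, 499, 617, 313, 348, 890, 834, 342, 446, 438}, |N(919)| = 14.
N(373) = {378, 503, 372, 259, 191, 976, 919, 597, 617, 175, 890, 834, 459, 342}, |N(373)| = 14.
Vertex 348 has 14 neighbors: 462, 503, 305, 918, 919, 597, 313, 175, 899, 834, 459, 342, 446, 438.
N(305) = {378, 462, 503, 272, 729, 191, 976, 791, 617, 348, 175, 899, 459, 438}, |N(305)| = 14.
14-regular, N=29; strongly regular (29,14,6,7).
The 3 distinct eigenvalues: [14.0, 2.192582, -3.192582].
Lovász (edge-transitive): ϑ = −29·(-sqrt(29)/2 - 1/2)/((14)−(-sqrt(29)/2 - 1/2)) = sqrt(29).
= 5.3851648… (decimal).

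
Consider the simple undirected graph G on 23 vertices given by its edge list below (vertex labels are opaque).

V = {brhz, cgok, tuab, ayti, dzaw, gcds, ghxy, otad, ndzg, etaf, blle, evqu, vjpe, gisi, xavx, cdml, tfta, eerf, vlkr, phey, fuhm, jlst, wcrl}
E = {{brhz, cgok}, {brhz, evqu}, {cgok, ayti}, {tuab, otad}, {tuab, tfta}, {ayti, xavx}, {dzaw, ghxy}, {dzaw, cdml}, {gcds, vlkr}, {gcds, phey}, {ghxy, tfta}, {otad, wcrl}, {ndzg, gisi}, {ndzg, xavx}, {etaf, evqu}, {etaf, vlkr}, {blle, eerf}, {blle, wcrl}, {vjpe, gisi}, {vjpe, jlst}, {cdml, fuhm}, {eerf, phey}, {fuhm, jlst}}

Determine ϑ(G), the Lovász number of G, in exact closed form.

deg(etaf) = 2; N(etaf) = {evqu, vlkr}.
deg(vjpe) = 2; N(vjpe) = {gisi, jlst}.
N(tfta) = {tuab, ghxy}, |N(tfta)| = 2.
Vertex jlst has 2 neighbors: vjpe, fuhm.
Regular of degree 2 on 23 vertices: this is C_{23}, the 23-cycle.
Distinct eigenvalues (to 4 d.p.): [2.0, 1.9258, 1.7088, 1.3651, 0.9201, 0.4069, -0.1365, -0.6698, -1.1534, -1.5514, -1.8344, -1.9814].
λ_max=2, λ_min=-2*cos(pi/23); ϑ = −23·λ_min/(λ_max−λ_min) = 23*cos(pi/23)/(cos(pi/23) + 1).
= 11.44619… (decimal).
Lovász sandwich 11 ≤ 23*cos(pi/23)/(cos(pi/23) + 1) ≤ 12: both strict.

23*cos(pi/23)/(cos(pi/23) + 1)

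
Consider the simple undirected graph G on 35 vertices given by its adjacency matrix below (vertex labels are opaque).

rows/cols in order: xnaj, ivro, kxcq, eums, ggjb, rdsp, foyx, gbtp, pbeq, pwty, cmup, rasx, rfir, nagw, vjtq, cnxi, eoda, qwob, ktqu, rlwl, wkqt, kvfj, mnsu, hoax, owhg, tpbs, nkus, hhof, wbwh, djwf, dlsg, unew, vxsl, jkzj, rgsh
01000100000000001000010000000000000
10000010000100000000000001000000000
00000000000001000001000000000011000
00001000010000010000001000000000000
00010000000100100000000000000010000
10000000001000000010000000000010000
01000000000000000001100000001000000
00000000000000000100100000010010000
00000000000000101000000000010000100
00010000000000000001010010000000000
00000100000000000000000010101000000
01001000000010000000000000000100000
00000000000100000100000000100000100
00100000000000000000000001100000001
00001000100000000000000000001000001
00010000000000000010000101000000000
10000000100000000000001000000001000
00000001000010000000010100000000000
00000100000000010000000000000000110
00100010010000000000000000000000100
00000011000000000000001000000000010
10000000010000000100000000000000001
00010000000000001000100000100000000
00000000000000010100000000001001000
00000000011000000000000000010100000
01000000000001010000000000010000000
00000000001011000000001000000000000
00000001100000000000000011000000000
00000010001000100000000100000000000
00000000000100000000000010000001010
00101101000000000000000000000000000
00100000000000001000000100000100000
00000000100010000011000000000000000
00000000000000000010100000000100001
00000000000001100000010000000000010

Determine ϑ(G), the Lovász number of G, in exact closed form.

15

Vertex mnsu has 4 neighbors: eums, eoda, wkqt, nkus.
Vertex dlsg has 4 neighbors: kxcq, ggjb, rdsp, gbtp.
Vertex gbtp has 4 neighbors: qwob, wkqt, hhof, dlsg.
deg(ivro) = 4; N(ivro) = {xnaj, foyx, rasx, tpbs}.
G on 35 vertices is 4-regular; Kneser-type, 3-subsets of [7].
Distinct eigenvalues (to 5 d.p.): [4.0, 2.0, -1.0, -3.0].
Lovász (edge-transitive): ϑ = −35·(-3)/((4)−(-3)) = 15.
≈ 15.0000000 (to 7 d.p.).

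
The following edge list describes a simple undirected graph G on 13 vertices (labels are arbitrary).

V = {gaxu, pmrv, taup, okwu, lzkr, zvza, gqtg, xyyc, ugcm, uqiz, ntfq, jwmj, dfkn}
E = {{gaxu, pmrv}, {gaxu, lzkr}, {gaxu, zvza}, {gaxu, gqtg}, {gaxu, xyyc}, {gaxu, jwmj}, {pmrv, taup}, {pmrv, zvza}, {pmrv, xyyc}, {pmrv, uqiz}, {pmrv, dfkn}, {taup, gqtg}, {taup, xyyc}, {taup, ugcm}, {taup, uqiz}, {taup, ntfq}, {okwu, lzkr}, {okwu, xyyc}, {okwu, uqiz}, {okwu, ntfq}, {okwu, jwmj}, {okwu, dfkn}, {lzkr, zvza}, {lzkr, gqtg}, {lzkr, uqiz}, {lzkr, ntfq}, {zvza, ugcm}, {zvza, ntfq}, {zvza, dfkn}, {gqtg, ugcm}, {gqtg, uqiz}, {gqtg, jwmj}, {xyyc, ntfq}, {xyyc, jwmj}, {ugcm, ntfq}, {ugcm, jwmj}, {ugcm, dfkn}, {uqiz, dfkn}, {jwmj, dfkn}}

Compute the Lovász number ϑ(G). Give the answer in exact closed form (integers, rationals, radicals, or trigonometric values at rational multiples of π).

sqrt(13)

Vertex lzkr has 6 neighbors: gaxu, okwu, zvza, gqtg, uqiz, ntfq.
N(gqtg) = {gaxu, taup, lzkr, ugcm, uqiz, jwmj}, |N(gqtg)| = 6.
Vertex dfkn has 6 neighbors: pmrv, okwu, zvza, ugcm, uqiz, jwmj.
N(gaxu) = {pmrv, lzkr, zvza, gqtg, xyyc, jwmj}, |N(gaxu)| = 6.
G on 13 vertices is 6-regular; strongly regular (13,6,2,3).
The 3 distinct eigenvalues: [6.0, 1.302776, -2.302776].
Lovász: ϑ = −13(-sqrt(13)/2 - 1/2)/(6+-(-sqrt(13)/2 - 1/2)) = sqrt(13).
= 3.60555… (decimal).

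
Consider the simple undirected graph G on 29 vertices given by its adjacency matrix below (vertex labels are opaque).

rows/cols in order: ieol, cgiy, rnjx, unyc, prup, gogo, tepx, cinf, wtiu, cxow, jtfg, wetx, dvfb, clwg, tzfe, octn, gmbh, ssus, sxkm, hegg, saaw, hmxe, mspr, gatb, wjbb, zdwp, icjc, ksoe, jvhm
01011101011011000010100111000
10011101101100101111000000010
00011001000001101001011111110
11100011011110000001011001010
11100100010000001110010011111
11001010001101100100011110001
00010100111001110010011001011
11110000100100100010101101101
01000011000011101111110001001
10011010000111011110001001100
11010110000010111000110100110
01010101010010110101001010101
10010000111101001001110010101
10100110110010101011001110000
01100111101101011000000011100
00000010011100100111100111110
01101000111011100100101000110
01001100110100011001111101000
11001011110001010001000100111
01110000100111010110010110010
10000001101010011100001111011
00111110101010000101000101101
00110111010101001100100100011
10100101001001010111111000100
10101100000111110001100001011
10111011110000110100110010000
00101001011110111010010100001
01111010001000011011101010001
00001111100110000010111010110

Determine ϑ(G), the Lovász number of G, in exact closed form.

Vertex wjbb has 14 neighbors: ieol, rnjx, prup, gogo, wetx, dvfb, clwg, tzfe, octn, hegg, saaw, zdwp, ksoe, jvhm.
deg(sxkm) = 14; N(sxkm) = {ieol, cgiy, prup, tepx, cinf, wtiu, cxow, clwg, octn, hegg, gatb, icjc, ksoe, jvhm}.
N(hmxe) = {rnjx, unyc, prup, gogo, tepx, wtiu, jtfg, dvfb, ssus, hegg, gatb, zdwp, icjc, jvhm}, |N(hmxe)| = 14.
N(mspr) = {rnjx, unyc, gogo, tepx, cinf, cxow, wetx, clwg, gmbh, ssus, saaw, gatb, ksoe, jvhm}, |N(mspr)| = 14.
G on 29 vertices is 14-regular; strongly regular (29,14,6,7).
A has 3 distinct eigenvalues ≈ [14.0, 2.193, -3.193].
−29·(-sqrt(29)/2 - 1/2) / ((14)−(-sqrt(29)/2 - 1/2)) = sqrt(29) = ϑ(G).
= 5.3852… (decimal).

sqrt(29)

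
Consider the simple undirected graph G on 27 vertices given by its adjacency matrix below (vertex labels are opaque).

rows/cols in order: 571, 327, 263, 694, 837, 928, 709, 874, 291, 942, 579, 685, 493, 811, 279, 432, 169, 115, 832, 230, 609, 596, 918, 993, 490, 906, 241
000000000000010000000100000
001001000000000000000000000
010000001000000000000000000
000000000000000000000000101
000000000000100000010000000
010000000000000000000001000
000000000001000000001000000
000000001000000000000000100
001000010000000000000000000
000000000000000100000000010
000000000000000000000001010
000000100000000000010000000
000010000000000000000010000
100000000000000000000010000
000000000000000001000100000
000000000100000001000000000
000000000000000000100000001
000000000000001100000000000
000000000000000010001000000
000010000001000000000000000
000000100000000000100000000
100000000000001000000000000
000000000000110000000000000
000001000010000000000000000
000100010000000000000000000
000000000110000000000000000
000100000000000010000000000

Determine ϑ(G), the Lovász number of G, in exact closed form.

27*cos(pi/27)/(cos(pi/27) + 1)

Vertex 709 has 2 neighbors: 685, 609.
Vertex 115 has 2 neighbors: 279, 432.
N(291) = {263, 874}, |N(291)| = 2.
N(432) = {942, 115}, |N(432)| = 2.
Every vertex has degree 2 (N=27); a single 27-cycle (edge-transitive).
spec(A) ≈ [2.0, 1.946, 1.787, 1.532, 1.194, 0.792, 0.347, -0.116, -0.574, -1.0, -1.372, -1.671, -1.879, -1.986] (distinct, 3 d.p.).
Lovász (edge-transitive): ϑ = −27·(-2*cos(pi/27))/((2)−(-2*cos(pi/27))) = 27*cos(pi/27)/(cos(pi/27) + 1).
= 13.45420409… (decimal).
Lovász sandwich 13 ≤ 27*cos(pi/27)/(cos(pi/27) + 1) ≤ 14: both strict.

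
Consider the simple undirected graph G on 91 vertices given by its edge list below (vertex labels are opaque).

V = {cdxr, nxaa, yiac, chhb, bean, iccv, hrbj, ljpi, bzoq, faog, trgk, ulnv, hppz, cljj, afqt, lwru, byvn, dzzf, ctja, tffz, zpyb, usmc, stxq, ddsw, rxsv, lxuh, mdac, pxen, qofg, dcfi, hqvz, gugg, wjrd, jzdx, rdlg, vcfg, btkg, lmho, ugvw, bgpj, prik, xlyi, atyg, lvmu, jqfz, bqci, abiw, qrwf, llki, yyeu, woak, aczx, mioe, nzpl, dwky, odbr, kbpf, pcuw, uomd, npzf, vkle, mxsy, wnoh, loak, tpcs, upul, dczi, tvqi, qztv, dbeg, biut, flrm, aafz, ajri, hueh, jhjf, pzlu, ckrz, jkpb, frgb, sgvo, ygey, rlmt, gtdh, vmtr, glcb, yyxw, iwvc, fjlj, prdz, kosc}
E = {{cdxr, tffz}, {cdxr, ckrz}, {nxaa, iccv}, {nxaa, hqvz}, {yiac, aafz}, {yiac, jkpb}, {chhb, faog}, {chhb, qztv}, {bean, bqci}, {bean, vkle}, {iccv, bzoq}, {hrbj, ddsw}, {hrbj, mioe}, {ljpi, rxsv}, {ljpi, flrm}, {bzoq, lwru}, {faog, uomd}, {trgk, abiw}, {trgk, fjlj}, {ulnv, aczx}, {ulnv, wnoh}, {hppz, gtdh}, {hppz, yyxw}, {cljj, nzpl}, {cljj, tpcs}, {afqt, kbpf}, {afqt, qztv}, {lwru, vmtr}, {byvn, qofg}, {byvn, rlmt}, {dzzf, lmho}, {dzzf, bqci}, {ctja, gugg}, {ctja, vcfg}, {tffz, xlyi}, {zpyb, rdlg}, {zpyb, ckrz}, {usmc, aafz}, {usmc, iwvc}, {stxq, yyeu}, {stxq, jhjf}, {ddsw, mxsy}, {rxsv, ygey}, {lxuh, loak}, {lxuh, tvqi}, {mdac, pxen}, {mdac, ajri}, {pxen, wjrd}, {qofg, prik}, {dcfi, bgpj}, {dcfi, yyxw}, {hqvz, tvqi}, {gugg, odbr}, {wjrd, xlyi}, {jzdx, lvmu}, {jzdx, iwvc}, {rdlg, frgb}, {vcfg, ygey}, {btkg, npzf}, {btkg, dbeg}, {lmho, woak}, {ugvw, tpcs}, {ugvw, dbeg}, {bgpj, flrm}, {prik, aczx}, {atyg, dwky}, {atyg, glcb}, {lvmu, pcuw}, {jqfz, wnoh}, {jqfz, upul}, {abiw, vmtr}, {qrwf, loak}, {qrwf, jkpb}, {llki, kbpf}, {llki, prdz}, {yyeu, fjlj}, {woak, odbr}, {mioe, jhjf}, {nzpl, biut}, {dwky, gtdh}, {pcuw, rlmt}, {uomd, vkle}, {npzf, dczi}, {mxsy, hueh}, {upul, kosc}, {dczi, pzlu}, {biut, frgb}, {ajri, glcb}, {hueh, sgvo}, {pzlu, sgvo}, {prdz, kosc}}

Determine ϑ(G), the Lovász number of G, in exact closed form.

Vertex dbeg has 2 neighbors: btkg, ugvw.
deg(jkpb) = 2; N(jkpb) = {yiac, qrwf}.
Vertex ctja has 2 neighbors: gugg, vcfg.
Vertex xlyi has 2 neighbors: tffz, wjrd.
91-vertex 2-regular graph: the odd cycle C_{91}.
A has 46 distinct eigenvalues ≈ [2.0, 1.995, 1.981, 1.957, 1.924, 1.882, 1.831, 1.771, 1.703, 1.626, 1.542, 1.45, 1.352, 1.247, 1.136, 1.02, 0.899, 0.773, 0.644, 0.512, 0.377, 0.241, 0.104, -0.035, -0.172, -0.309, -0.445, -0.579, -0.709, -0.837, -0.96, -1.079, -1.192, -1.3, -1.402, -1.497, -1.585, -1.665, -1.738, -1.802, -1.858, -1.904, -1.942, -1.97, -1.989, -1.999].
−91·(-2*cos(pi/91)) / ((2)−(-2*cos(pi/91))) = 91*cos(pi/91)/(cos(pi/91) + 1) = ϑ(G).
= 45.4864… (decimal).
α=45, χ(Ḡ)=46; ϑ=91*cos(pi/91)/(cos(pi/91) + 1) lies between (both strict).

91*cos(pi/91)/(cos(pi/91) + 1)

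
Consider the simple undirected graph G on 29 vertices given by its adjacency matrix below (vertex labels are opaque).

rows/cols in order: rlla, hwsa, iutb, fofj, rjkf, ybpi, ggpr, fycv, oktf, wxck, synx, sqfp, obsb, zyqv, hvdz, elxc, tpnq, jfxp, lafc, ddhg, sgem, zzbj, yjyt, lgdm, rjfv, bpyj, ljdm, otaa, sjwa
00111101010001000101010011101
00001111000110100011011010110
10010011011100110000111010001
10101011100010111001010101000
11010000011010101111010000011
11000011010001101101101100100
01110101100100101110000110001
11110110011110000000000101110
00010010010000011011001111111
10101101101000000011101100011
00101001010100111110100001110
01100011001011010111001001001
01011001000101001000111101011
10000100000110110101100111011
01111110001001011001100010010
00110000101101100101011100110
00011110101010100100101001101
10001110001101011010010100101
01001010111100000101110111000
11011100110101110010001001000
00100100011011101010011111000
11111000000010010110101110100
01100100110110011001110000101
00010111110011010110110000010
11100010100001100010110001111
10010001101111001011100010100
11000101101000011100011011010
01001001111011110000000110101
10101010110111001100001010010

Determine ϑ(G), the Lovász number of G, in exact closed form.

Vertex synx has 14 neighbors: iutb, rjkf, fycv, wxck, sqfp, hvdz, elxc, tpnq, jfxp, lafc, sgem, bpyj, ljdm, otaa.
deg(oktf) = 14; N(oktf) = {fofj, ggpr, wxck, elxc, tpnq, lafc, ddhg, yjyt, lgdm, rjfv, bpyj, ljdm, otaa, sjwa}.
N(zzbj) = {rlla, hwsa, iutb, fofj, rjkf, obsb, elxc, jfxp, lafc, sgem, yjyt, lgdm, rjfv, ljdm}, |N(zzbj)| = 14.
N(wxck) = {rlla, iutb, rjkf, ybpi, fycv, oktf, synx, lafc, ddhg, sgem, yjyt, lgdm, otaa, sjwa}, |N(wxck)| = 14.
G on 29 vertices is 14-regular; SR(29,14,6,7) — a Paley graph.
Distinct eigenvalues (to 6 d.p.): [14.0, 2.192582, -3.192582].
With N=29: ϑ(G) = 29·(-(-sqrt(29)/2 - 1/2))/(14−(-sqrt(29)/2 - 1/2)) = sqrt(29).
= 5.3852… (decimal).

sqrt(29)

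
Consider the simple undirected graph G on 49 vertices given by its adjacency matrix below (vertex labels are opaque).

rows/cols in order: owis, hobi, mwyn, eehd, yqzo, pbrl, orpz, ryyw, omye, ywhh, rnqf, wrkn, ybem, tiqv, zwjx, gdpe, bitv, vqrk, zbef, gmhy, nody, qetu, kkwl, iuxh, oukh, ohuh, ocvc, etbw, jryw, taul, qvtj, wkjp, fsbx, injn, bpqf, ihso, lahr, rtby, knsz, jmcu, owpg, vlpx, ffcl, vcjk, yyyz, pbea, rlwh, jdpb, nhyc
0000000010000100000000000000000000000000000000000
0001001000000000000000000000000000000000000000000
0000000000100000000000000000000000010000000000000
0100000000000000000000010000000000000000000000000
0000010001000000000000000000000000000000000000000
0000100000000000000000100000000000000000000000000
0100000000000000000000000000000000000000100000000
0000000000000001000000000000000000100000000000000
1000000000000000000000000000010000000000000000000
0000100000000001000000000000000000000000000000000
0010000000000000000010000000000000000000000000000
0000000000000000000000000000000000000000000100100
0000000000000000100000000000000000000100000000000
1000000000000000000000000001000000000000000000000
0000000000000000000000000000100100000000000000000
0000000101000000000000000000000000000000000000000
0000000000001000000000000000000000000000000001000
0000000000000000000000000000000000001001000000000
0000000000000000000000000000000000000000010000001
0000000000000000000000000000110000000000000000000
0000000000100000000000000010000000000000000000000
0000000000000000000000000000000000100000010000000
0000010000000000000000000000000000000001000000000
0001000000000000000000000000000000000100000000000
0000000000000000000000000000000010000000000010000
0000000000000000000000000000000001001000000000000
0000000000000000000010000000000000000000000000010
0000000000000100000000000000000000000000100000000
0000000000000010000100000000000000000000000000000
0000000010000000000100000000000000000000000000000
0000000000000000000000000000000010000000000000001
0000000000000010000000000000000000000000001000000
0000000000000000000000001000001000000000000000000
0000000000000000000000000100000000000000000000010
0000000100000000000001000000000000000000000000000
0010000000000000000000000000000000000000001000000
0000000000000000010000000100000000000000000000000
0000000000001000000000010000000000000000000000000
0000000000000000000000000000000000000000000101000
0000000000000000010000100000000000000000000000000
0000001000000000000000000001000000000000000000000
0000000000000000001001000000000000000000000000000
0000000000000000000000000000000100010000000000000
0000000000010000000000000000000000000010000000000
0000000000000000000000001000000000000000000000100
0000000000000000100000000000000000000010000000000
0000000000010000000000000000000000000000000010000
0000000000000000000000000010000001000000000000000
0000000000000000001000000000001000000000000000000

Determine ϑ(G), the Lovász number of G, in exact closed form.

49*cos(pi/49)/(cos(pi/49) + 1)

deg(nhyc) = 2; N(nhyc) = {zbef, qvtj}.
N(rlwh) = {wrkn, yyyz}, |N(rlwh)| = 2.
deg(gmhy) = 2; N(gmhy) = {jryw, taul}.
N(wkjp) = {zwjx, ffcl}, |N(wkjp)| = 2.
49-vertex 2-regular graph: a single 49-cycle (edge-transitive).
The 25 distinct eigenvalues: [2.0, 1.98358, 1.93459, 1.85383, 1.74264, 1.60283, 1.4367, 1.24698, 1.03679, 0.80957, 0.56906, 0.3192, 0.0641, -0.19205, -0.44504, -0.69073, -0.92508, -1.14423, -1.3446, -1.52289, -1.67618, -1.80194, -1.89811, -1.96312, -1.99589].
With N=49: ϑ(G) = 49·(-(-1)*2*cos(pi/49))/(2−(-2*cos(pi/49))) = 49*cos(pi/49)/(cos(pi/49) + 1).
≈ 24.474805 (to 6 d.p.).
24 ≤ 49*cos(pi/49)/(cos(pi/49) + 1) ≤ 25: both strict.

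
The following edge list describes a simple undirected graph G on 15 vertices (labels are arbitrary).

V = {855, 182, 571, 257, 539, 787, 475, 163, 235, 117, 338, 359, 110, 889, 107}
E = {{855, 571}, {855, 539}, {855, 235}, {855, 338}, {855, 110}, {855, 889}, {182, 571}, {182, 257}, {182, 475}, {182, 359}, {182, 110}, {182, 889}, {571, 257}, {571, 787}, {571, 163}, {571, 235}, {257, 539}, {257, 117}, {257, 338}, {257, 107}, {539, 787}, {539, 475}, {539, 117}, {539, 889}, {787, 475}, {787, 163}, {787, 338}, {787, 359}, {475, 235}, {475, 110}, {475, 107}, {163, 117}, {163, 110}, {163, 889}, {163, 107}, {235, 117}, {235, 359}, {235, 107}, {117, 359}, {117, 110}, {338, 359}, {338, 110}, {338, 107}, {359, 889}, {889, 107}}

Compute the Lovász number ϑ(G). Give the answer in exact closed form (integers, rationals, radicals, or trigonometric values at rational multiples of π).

5

deg(359) = 6; N(359) = {182, 787, 235, 117, 338, 889}.
Vertex 338 has 6 neighbors: 855, 257, 787, 359, 110, 107.
Vertex 163 has 6 neighbors: 571, 787, 117, 110, 889, 107.
N(257) = {182, 571, 539, 117, 338, 107}, |N(257)| = 6.
Regular of degree 6 on 15 vertices: Kneser K(6,2) on C(6,2)=15 vertices.
The 3 distinct eigenvalues: [6.0, 1.0, -3.0].
−15·(-3) / ((6)−(-3)) = 5 = ϑ(G).
Numerically 5.000000000.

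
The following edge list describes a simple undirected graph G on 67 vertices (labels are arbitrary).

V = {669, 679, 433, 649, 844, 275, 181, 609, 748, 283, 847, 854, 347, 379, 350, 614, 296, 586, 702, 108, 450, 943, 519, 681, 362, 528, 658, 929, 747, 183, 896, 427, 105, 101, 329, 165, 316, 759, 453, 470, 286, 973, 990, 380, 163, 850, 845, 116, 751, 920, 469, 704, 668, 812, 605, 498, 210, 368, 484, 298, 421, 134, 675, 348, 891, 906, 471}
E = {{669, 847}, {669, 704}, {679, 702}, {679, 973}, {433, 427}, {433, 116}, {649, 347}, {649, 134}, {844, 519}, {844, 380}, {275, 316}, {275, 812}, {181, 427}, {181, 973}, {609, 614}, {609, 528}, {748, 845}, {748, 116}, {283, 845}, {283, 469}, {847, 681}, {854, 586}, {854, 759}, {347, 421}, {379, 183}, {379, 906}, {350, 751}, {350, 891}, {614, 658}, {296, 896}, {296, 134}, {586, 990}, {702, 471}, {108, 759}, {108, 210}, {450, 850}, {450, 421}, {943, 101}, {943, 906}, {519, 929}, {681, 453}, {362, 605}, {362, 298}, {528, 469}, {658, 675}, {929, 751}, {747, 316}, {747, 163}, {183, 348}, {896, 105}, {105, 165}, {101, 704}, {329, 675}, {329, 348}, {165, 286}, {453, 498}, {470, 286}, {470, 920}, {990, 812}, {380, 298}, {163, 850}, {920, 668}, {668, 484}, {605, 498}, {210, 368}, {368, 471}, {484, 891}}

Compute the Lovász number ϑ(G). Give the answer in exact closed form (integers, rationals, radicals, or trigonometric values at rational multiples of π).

67*cos(pi/67)/(cos(pi/67) + 1)

deg(427) = 2; N(427) = {433, 181}.
Vertex 675 has 2 neighbors: 658, 329.
deg(747) = 2; N(747) = {316, 163}.
N(759) = {854, 108}, |N(759)| = 2.
G on 67 vertices is 2-regular; the odd cycle C_{67}.
A has 34 distinct eigenvalues ≈ [2.0, 1.991212, 1.964925, 1.92137, 1.860931, 1.784137, 1.691664, 1.584325, 1.463063, 1.328943, 1.183144, 1.026948, 0.861727, 0.688934, 0.510086, 0.326755, 0.140552, -0.046885, -0.233911, -0.418881, -0.600169, -0.776184, -0.945377, -1.106262, -1.257426, -1.397539, -1.52537, -1.639797, -1.739813, -1.824539, -1.893231, -1.945286, -1.980245, -1.997802].
−67·(-2*cos(pi/67)) / ((2)−(-2*cos(pi/67))) = 67*cos(pi/67)/(cos(pi/67) + 1) = ϑ(G).
= 33.4815798… (decimal).
Check 33 ≤ 67*cos(pi/67)/(cos(pi/67) + 1) ≤ 34: both strict.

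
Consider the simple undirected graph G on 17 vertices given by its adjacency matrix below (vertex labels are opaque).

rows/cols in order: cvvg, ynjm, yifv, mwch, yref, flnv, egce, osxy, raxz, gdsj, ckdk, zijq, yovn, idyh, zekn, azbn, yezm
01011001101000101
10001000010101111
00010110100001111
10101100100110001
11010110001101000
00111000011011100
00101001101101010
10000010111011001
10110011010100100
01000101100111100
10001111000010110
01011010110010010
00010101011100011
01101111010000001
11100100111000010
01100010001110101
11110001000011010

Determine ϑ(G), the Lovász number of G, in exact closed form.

sqrt(17)

deg(gdsj) = 8; N(gdsj) = {ynjm, flnv, osxy, raxz, zijq, yovn, idyh, zekn}.
deg(mwch) = 8; N(mwch) = {cvvg, yifv, yref, flnv, raxz, zijq, yovn, yezm}.
N(yref) = {cvvg, ynjm, mwch, flnv, egce, ckdk, zijq, idyh}, |N(yref)| = 8.
Vertex yifv has 8 neighbors: mwch, flnv, egce, raxz, idyh, zekn, azbn, yezm.
deg(v) = 8 for all v (|V|=17); Paley(17): SR with (k,λ,μ)=(8,3,4).
A has 3 distinct eigenvalues ≈ [8.0, 1.562, -2.562].
Lovász (edge-transitive): ϑ = −17·(-sqrt(17)/2 - 1/2)/((8)−(-sqrt(17)/2 - 1/2)) = sqrt(17).
≈ 4.1231 (to 4 d.p.).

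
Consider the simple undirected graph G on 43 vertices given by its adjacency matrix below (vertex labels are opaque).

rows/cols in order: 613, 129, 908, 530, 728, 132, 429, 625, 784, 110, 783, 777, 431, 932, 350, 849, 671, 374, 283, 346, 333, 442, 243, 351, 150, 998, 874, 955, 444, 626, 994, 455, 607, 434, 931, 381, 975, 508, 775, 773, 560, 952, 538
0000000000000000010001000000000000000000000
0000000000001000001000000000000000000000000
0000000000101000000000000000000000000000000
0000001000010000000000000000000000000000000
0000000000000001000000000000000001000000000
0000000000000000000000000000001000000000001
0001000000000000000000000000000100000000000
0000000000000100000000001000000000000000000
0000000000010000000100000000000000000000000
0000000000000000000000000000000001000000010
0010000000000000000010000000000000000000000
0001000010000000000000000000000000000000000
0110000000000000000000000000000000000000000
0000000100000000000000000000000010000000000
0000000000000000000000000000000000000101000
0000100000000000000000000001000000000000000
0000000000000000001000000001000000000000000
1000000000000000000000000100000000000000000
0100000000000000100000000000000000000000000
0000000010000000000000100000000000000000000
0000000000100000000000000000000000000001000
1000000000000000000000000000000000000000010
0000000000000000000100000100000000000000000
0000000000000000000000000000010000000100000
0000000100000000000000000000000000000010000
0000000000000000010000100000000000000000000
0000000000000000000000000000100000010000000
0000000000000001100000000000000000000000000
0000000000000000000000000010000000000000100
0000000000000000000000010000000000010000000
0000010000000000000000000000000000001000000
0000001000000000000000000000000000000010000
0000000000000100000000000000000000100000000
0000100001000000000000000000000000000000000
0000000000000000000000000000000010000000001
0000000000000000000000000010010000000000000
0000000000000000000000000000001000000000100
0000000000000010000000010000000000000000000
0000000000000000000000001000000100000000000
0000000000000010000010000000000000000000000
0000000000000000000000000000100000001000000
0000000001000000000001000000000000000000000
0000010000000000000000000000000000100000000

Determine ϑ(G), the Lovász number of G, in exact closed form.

43*cos(pi/43)/(cos(pi/43) + 1)

deg(626) = 2; N(626) = {351, 381}.
deg(333) = 2; N(333) = {783, 773}.
N(129) = {431, 283}, |N(129)| = 2.
Vertex 150 has 2 neighbors: 625, 775.
2-regular, N=43; the odd cycle C_{43}.
spec(A) ≈ [2.0, 1.97869, 1.9152, 1.8109, 1.668, 1.48954, 1.27935, 1.04188, 0.78221, 0.50587, 0.21874, -0.07304, -0.36327, -0.64576, -0.91448, -1.16372, -1.38815, -1.58299, -1.7441, -1.86803, -1.95215, -1.99466] (distinct, 5 d.p.).
−43·(-2*cos(pi/43)) / ((2)−(-2*cos(pi/43))) = 43*cos(pi/43)/(cos(pi/43) + 1) = ϑ(G).
= 21.4712837… (decimal).
21 ≤ 43*cos(pi/43)/(cos(pi/43) + 1) ≤ 22: both strict.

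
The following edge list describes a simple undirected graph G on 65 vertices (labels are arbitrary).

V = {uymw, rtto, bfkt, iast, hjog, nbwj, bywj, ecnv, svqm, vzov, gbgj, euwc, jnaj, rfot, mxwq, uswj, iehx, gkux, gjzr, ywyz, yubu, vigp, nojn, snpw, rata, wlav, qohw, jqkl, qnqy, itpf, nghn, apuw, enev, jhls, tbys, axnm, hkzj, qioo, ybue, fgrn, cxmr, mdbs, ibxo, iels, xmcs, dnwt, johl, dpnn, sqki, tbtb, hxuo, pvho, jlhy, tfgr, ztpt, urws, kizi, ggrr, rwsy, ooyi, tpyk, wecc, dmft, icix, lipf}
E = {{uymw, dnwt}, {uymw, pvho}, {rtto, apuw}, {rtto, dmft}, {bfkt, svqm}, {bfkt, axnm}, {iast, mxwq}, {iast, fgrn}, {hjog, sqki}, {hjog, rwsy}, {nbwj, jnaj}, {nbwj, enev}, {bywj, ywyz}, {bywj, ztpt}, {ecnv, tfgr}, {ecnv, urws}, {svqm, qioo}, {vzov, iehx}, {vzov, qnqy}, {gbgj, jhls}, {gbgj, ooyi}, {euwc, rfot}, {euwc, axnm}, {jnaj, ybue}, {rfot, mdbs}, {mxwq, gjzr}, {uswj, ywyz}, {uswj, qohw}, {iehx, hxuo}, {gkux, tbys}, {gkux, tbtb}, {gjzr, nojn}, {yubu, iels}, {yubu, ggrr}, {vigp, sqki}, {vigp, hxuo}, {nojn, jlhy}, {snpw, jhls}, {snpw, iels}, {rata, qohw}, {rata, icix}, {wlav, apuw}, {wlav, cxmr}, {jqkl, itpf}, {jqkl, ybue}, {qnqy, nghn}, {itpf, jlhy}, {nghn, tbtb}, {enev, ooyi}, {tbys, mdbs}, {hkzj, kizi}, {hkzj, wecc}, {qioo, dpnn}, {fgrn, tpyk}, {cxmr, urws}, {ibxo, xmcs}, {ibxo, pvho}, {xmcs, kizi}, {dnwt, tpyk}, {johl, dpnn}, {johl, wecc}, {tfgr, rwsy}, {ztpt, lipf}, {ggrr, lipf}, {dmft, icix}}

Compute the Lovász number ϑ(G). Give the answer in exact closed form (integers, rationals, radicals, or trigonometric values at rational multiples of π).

65*cos(pi/65)/(cos(pi/65) + 1)

Vertex vigp has 2 neighbors: sqki, hxuo.
Vertex uswj has 2 neighbors: ywyz, qohw.
Vertex rata has 2 neighbors: qohw, icix.
deg(hjog) = 2; N(hjog) = {sqki, rwsy}.
Every vertex has degree 2 (N=65); this is C_{65}, the 65-cycle.
spec(A) ≈ [2.0, 1.9907, 1.9627, 1.9165, 1.8523, 1.7709, 1.6729, 1.5593, 1.4312, 1.2897, 1.1361, 0.972, 0.7987, 0.618, 0.4316, 0.2411, 0.0483, -0.1449, -0.3367, -0.5254, -0.7092, -0.8864, -1.0553, -1.2143, -1.362, -1.497, -1.618, -1.7239, -1.8137, -1.8866, -1.9419, -1.979, -1.9977] (distinct, 4 d.p.).
Lovász (edge-transitive): ϑ = −65·(-2*cos(pi/65))/((2)−(-2*cos(pi/65))) = 65*cos(pi/65)/(cos(pi/65) + 1).
Numerically 32.481012600.
Lovász sandwich 32 ≤ 65*cos(pi/65)/(cos(pi/65) + 1) ≤ 33: both strict.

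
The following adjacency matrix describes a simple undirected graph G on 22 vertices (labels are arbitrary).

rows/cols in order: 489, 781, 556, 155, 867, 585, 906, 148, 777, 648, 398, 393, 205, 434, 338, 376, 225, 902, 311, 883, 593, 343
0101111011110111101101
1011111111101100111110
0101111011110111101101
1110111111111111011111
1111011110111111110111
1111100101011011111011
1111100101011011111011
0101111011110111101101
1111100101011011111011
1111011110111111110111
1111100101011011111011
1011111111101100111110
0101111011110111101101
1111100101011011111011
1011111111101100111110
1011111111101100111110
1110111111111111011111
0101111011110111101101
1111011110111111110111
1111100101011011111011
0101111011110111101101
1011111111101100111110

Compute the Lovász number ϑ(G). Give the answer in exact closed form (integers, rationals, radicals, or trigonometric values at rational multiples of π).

Vertex 311 has 19 neighbors: 489, 781, 556, 155, 585, 906, 148, 777, 398, 393, 205, 434, 338, 376, 225, 902, 883, 593, 343.
N(593) = {781, 155, 867, 585, 906, 777, 648, 398, 393, 434, 338, 376, 225, 311, 883, 343}, |N(593)| = 16.
N(585) = {489, 781, 556, 155, 867, 148, 648, 393, 205, 338, 376, 225, 902, 311, 593, 343}, |N(585)| = 16.
Vertex 648 has 19 neighbors: 489, 781, 556, 155, 585, 906, 148, 777, 398, 393, 205, 434, 338, 376, 225, 902, 883, 593, 343.
5 parts of sizes [6, 6, 5, 3, 2]; α(G) = 6 = ϑ (perfect).
Numerically 6.0000000.
Check 6 ≤ 6 ≤ 6: collapsed.

6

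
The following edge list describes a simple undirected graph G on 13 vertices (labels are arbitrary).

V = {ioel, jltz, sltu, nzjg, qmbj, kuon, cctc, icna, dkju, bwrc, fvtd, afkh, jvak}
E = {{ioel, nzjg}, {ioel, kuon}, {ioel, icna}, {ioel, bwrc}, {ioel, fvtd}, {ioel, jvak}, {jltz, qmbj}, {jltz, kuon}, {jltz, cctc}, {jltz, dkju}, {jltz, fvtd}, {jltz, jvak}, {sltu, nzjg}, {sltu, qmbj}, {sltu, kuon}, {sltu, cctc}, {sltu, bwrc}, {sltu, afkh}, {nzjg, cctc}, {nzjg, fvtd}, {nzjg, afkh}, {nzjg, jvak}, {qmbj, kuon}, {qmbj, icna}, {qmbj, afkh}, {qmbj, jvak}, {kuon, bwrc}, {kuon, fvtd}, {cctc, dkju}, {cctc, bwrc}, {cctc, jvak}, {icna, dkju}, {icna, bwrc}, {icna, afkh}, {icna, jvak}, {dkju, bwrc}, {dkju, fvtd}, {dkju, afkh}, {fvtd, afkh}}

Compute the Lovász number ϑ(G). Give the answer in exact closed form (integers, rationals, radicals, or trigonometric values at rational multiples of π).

Vertex jltz has 6 neighbors: qmbj, kuon, cctc, dkju, fvtd, jvak.
N(qmbj) = {jltz, sltu, kuon, icna, afkh, jvak}, |N(qmbj)| = 6.
deg(fvtd) = 6; N(fvtd) = {ioel, jltz, nzjg, kuon, dkju, afkh}.
Vertex cctc has 6 neighbors: jltz, sltu, nzjg, dkju, bwrc, jvak.
13-vertex 6-regular graph: strongly regular (13,6,2,3).
The 3 distinct eigenvalues: [6.0, 1.30278, -2.30278].
Lovász (edge-transitive): ϑ = −13·(-sqrt(13)/2 - 1/2)/((6)−(-sqrt(13)/2 - 1/2)) = sqrt(13).
Numerically 3.6056.

sqrt(13)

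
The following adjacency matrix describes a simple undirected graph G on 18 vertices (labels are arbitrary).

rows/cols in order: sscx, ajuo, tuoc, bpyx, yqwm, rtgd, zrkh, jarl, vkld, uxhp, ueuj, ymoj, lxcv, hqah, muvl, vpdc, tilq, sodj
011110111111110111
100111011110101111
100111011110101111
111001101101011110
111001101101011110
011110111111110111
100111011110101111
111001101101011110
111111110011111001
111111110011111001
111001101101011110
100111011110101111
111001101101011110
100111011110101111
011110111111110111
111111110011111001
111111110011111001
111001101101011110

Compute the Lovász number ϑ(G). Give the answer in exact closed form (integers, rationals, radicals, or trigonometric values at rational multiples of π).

deg(ymoj) = 13; N(ymoj) = {sscx, bpyx, yqwm, rtgd, jarl, vkld, uxhp, ueuj, lxcv, muvl, vpdc, tilq, sodj}.
N(ueuj) = {sscx, ajuo, tuoc, rtgd, zrkh, vkld, uxhp, ymoj, hqah, muvl, vpdc, tilq}, |N(ueuj)| = 12.
deg(sscx) = 15; N(sscx) = {ajuo, tuoc, bpyx, yqwm, zrkh, jarl, vkld, uxhp, ueuj, ymoj, lxcv, hqah, vpdc, tilq, sodj}.
N(sodj) = {sscx, ajuo, tuoc, rtgd, zrkh, vkld, uxhp, ymoj, hqah, muvl, vpdc, tilq}, |N(sodj)| = 12.
G = K_{6,5,4,3}: α = 6 = χ(Ḡ), so ϑ = 6.
= 6.0000… (decimal).
Lovász sandwich 6 ≤ 6 ≤ 6: collapsed.

6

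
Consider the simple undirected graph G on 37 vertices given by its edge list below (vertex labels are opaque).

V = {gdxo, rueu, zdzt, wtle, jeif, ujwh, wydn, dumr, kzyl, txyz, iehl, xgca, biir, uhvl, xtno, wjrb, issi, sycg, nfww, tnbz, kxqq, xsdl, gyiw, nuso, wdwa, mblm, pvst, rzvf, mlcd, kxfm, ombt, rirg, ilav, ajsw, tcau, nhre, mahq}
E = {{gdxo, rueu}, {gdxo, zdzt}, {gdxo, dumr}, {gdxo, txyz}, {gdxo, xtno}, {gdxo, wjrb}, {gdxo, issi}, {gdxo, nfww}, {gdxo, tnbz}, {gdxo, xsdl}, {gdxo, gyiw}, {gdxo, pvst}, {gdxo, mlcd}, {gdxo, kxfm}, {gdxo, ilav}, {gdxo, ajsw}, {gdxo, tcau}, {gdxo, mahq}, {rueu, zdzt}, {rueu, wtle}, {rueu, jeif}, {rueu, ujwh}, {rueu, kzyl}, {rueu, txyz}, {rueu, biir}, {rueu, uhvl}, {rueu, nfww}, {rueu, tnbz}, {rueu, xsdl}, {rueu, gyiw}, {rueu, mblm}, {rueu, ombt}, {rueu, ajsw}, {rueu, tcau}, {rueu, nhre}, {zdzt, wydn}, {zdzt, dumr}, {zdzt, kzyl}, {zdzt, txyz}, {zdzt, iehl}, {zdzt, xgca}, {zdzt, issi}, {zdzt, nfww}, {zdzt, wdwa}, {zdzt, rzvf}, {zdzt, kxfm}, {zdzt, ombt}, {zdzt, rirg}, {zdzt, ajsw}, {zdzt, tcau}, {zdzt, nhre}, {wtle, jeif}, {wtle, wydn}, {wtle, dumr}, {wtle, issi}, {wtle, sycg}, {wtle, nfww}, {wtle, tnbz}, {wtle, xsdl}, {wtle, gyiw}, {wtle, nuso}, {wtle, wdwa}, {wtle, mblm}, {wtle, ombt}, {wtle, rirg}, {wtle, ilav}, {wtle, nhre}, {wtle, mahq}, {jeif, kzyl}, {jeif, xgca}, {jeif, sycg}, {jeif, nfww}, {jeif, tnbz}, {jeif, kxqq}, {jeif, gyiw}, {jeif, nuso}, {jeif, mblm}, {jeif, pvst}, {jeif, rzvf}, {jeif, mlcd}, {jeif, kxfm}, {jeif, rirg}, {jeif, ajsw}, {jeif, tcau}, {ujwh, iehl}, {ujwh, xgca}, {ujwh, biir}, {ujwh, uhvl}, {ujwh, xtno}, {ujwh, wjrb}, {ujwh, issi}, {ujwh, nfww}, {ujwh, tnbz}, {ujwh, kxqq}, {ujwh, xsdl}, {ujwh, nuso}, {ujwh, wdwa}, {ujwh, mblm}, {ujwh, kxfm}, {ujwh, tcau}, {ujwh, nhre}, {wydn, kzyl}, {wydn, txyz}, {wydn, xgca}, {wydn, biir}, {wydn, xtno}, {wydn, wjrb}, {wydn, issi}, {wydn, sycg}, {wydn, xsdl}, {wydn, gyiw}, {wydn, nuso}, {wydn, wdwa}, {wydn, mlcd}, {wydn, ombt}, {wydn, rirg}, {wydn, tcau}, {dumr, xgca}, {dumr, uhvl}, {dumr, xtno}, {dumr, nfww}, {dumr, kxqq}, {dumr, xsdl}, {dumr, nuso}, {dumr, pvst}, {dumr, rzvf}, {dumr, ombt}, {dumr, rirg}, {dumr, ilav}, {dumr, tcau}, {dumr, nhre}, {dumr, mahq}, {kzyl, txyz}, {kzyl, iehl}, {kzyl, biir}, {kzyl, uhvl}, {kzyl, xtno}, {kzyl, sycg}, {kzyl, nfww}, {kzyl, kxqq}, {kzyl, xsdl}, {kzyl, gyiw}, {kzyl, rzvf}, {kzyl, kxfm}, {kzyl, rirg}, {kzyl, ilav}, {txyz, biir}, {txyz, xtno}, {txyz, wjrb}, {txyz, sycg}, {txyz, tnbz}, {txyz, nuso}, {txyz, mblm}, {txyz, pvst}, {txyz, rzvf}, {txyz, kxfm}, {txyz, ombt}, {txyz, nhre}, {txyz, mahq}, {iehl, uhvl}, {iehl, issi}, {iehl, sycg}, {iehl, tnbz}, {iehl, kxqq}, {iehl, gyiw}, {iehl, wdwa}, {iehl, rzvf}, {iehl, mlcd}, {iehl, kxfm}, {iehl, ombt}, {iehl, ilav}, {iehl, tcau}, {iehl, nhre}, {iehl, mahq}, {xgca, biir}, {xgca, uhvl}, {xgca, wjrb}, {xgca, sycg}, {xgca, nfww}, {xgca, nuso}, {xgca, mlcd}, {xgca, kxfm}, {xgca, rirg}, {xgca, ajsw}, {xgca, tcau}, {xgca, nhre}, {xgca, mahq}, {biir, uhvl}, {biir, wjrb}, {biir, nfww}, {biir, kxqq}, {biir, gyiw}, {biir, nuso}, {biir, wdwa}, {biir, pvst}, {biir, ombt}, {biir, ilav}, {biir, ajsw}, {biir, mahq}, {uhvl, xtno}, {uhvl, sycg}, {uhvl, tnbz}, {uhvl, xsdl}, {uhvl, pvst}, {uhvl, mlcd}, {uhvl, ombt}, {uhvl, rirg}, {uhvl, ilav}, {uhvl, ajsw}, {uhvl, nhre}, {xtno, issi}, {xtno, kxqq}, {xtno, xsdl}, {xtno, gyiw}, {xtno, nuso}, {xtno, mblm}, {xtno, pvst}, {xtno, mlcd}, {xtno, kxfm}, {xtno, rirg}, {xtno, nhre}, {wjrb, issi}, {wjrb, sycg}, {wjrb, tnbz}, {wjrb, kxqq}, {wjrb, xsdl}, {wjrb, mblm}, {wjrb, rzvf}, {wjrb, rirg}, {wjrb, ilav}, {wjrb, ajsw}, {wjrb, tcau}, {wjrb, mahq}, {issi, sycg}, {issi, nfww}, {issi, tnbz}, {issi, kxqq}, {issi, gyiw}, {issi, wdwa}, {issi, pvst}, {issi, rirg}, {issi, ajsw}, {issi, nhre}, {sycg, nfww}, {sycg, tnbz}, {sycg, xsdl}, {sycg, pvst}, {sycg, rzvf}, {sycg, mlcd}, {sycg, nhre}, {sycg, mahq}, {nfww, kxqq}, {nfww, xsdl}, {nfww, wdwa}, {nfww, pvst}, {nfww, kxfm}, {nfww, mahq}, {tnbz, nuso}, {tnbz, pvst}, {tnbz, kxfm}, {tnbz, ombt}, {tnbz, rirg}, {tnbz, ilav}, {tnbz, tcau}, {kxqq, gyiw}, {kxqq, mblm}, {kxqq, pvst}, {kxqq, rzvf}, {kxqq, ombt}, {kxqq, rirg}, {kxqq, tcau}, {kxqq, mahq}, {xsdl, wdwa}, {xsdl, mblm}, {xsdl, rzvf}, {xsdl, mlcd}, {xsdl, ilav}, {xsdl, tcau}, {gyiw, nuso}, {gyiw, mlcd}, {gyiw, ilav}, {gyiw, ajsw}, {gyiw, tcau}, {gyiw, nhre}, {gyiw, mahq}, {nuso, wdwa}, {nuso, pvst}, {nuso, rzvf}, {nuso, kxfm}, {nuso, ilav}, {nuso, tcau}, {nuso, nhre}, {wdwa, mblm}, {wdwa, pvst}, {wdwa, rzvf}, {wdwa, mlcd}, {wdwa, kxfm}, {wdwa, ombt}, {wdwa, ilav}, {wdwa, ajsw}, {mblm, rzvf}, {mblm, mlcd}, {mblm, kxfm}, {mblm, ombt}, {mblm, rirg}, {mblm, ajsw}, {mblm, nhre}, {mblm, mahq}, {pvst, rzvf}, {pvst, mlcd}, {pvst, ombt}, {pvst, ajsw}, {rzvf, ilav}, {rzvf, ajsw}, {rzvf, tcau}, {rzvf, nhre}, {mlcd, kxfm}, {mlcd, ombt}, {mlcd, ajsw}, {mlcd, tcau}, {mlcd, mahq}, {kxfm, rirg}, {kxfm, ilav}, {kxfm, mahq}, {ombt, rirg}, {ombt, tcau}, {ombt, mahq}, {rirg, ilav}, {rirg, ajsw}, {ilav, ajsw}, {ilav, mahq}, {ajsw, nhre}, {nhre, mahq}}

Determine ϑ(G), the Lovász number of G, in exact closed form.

Vertex rueu has 18 neighbors: gdxo, zdzt, wtle, jeif, ujwh, kzyl, txyz, biir, uhvl, nfww, tnbz, xsdl, gyiw, mblm, ombt, ajsw, tcau, nhre.
N(xtno) = {gdxo, ujwh, wydn, dumr, kzyl, txyz, uhvl, issi, kxqq, xsdl, gyiw, nuso, mblm, pvst, mlcd, kxfm, rirg, nhre}, |N(xtno)| = 18.
N(ombt) = {rueu, zdzt, wtle, wydn, dumr, txyz, iehl, biir, uhvl, tnbz, kxqq, wdwa, mblm, pvst, mlcd, rirg, tcau, mahq}, |N(ombt)| = 18.
Vertex tnbz has 18 neighbors: gdxo, rueu, wtle, jeif, ujwh, txyz, iehl, uhvl, wjrb, issi, sycg, nuso, pvst, kxfm, ombt, rirg, ilav, tcau.
deg(v) = 18 for all v (|V|=37); Paley(37): SR with (k,λ,μ)=(18,8,9).
Distinct eigenvalues (to 6 d.p.): [18.0, 2.541381, -3.541381].
λ_max=18, λ_min=-sqrt(37)/2 - 1/2; ϑ = −37·λ_min/(λ_max−λ_min) = sqrt(37).
≈ 6.082763 (to 6 d.p.).

sqrt(37)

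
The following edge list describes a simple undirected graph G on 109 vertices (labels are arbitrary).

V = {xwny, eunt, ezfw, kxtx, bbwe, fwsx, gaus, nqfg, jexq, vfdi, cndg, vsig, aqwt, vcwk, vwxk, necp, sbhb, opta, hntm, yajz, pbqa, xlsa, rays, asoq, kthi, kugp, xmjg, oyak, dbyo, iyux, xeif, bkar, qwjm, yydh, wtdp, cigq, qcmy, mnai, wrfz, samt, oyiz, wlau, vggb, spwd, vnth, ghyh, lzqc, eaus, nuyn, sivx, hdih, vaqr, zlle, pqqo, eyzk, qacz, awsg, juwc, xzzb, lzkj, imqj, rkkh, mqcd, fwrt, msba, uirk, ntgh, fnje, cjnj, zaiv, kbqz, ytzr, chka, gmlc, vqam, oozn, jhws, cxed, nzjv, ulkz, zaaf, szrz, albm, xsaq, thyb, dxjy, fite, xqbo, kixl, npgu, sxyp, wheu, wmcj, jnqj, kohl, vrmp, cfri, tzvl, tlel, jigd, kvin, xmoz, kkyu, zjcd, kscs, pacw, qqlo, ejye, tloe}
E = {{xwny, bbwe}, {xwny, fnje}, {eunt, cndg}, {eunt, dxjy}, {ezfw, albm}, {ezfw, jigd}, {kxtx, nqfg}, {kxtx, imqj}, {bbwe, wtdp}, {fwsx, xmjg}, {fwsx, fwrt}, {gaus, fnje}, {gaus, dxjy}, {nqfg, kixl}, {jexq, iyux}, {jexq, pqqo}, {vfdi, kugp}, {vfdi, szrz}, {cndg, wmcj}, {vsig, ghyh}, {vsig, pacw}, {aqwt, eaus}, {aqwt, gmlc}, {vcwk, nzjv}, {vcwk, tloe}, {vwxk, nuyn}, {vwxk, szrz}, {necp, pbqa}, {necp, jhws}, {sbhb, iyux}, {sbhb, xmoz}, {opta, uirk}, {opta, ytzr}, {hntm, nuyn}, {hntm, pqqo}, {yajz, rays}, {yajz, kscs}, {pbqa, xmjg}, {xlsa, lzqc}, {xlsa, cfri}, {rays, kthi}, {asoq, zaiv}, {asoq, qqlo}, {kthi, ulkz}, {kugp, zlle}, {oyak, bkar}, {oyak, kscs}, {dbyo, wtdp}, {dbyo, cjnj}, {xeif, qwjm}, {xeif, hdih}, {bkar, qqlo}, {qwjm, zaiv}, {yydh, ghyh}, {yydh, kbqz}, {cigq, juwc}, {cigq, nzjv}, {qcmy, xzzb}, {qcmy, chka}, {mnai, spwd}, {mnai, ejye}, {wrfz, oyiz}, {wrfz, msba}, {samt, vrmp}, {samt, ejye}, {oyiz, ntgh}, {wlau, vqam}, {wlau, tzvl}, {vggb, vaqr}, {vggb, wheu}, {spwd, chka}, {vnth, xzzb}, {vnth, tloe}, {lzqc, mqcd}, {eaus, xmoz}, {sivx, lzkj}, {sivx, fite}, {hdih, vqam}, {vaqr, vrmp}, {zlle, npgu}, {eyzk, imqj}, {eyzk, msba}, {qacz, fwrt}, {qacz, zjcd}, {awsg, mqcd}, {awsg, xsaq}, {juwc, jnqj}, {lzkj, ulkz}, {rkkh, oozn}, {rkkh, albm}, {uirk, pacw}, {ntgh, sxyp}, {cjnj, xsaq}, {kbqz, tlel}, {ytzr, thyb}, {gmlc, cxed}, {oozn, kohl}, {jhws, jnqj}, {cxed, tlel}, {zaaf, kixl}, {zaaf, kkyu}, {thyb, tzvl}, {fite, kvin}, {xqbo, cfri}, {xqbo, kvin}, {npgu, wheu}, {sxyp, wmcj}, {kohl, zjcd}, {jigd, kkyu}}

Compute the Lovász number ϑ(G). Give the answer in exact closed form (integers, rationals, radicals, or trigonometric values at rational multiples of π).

deg(asoq) = 2; N(asoq) = {zaiv, qqlo}.
N(juwc) = {cigq, jnqj}, |N(juwc)| = 2.
Vertex oozn has 2 neighbors: rkkh, kohl.
deg(nqfg) = 2; N(nqfg) = {kxtx, kixl}.
deg(v) = 2 for all v (|V|=109); connected 2-regular on 109 ⇒ C_{109}.
A has 55 distinct eigenvalues ≈ [2.0, 1.997, 1.987, 1.97, 1.947, 1.918, 1.882, 1.839, 1.791, 1.737, 1.677, 1.611, 1.54, 1.464, 1.383, 1.298, 1.208, 1.114, 1.017, 0.916, 0.812, 0.705, 0.596, 0.485, 0.372, 0.259, 0.144, 0.029, -0.086, -0.201, -0.316, -0.429, -0.541, -0.651, -0.759, -0.864, -0.967, -1.066, -1.162, -1.253, -1.341, -1.424, -1.503, -1.576, -1.645, -1.708, -1.765, -1.816, -1.861, -1.9, -1.933, -1.959, -1.979, -1.993, -1.999].
Lovász (edge-transitive): ϑ = −109·(-2*cos(pi/109))/((2)−(-2*cos(pi/109))) = 109*cos(pi/109)/(cos(pi/109) + 1).
≈ 54.48868 (to 5 d.p.).
Lovász sandwich 54 ≤ 109*cos(pi/109)/(cos(pi/109) + 1) ≤ 55: both strict.

109*cos(pi/109)/(cos(pi/109) + 1)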